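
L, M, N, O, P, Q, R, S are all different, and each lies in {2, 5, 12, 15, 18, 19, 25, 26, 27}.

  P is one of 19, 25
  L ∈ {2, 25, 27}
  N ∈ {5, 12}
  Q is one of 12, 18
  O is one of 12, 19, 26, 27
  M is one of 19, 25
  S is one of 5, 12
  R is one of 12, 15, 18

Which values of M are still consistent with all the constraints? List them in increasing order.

M and P between them cover only {19, 25} — a naked pair. Remove those values from L, O.
The 2 variables N and S are confined to {5, 12}, which locks those values in; drop them from O, Q, R.
Q must be 18 (only option left). Eliminate 18 elsewhere: R.
R must be 15 (only option left).
No further eliminations apply; M can still be any of 19, 25.

19, 25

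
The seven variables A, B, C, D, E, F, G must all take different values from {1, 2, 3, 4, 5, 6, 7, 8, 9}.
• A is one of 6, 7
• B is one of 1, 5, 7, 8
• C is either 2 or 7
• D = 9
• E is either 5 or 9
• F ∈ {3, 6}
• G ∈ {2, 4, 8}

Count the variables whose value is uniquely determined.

D has just one choice, so D = 9. So E can't be 9.
That leaves E = 5. Remove 5 from B.
Determined: D=9, E=5. The other variables each still have more than one consistent value. That makes 2.

2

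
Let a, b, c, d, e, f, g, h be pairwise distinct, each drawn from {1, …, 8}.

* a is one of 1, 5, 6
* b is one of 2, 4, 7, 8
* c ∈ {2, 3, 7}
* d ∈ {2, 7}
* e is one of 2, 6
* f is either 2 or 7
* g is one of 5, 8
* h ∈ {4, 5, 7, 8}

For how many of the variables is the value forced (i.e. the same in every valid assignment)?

The 8 variables together cover exactly {1, 2, 3, 4, 5, 6, 7, 8} — 8 values for 8 variables — and 1 appears only in a's list, so a = 1.
The 7 still-open variables draw from only 7 values {2, 3, 4, 5, 6, 7, 8}, so each is used; only c can be 3, hence c = 3.
The 6 still-open variables together cover exactly {2, 4, 5, 6, 7, 8} — 6 values for 6 variables — and 6 appears only in e's list, so e = 6.
d and f between them cover only {2, 7} — a naked pair. Remove those values from b, h.
Determined: a=1, c=3, e=6. The other variables each still have more than one consistent value. That makes 3.

3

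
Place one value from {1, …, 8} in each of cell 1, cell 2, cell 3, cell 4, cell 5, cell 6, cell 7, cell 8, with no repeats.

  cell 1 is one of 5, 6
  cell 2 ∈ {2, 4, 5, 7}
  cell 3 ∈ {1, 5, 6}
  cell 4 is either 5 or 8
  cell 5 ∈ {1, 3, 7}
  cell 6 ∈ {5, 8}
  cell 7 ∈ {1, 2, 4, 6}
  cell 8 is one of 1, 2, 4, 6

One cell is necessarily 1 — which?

The 8 variables together cover exactly {1, 2, 3, 4, 5, 6, 7, 8} — 8 values for 8 variables — and 3 appears only in cell 5's list, so cell 5 = 3.
Among the 7 still-open variables, 7 fits only cell 2 (and all 7 values in {1, 2, 4, 5, 6, 7, 8} must be used), so cell 2 = 7.
cell 4 and cell 6 share exactly the 2 values {5, 8}; by pigeonhole those values go to them, so strike 5, 8 from cell 1, cell 3.
cell 1 must be 6 (only option left). Eliminate 6 elsewhere: cell 3, cell 7, cell 8.
So 1 goes to cell 3.

cell 3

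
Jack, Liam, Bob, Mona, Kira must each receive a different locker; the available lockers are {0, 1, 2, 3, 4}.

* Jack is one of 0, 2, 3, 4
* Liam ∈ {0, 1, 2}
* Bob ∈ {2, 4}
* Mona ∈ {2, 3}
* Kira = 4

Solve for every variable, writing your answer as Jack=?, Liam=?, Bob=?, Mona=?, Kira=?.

Jack=0, Liam=1, Bob=2, Mona=3, Kira=4

Kira has just one choice, so Kira = 4. So Jack, Bob can't be 4.
That leaves Bob = 2. Remove 2 from Jack, Liam, Mona.
Mona has just one choice, so Mona = 3. Remove 3 from Jack.
That leaves Jack = 0. Remove 0 from Liam.
That leaves Liam = 1.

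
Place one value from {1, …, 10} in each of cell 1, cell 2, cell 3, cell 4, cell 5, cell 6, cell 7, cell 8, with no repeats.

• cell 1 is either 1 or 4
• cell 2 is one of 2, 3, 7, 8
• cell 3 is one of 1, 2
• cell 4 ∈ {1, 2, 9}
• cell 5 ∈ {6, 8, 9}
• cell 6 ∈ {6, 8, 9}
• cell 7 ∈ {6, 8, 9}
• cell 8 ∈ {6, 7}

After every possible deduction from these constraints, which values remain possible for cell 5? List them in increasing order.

6, 8, 9

Among the 8 variables, 3 fits only cell 2 (and all 8 values in {1, 2, 3, 4, 6, 7, 8, 9} must be used), so cell 2 = 3.
Among the 7 still-open variables, 4 fits only cell 1 (and all 7 values in {1, 2, 4, 6, 7, 8, 9} must be used), so cell 1 = 4.
The 6 still-open variables draw from only 6 values {1, 2, 6, 7, 8, 9}, so each is used; only cell 8 can be 7, hence cell 8 = 7.
cell 5, cell 6, cell 7 share exactly the 3 values {6, 8, 9}; by pigeonhole those values go to them, so strike 6, 8, 9 from cell 4.
No further eliminations apply; cell 5 can still be any of 6, 8, 9.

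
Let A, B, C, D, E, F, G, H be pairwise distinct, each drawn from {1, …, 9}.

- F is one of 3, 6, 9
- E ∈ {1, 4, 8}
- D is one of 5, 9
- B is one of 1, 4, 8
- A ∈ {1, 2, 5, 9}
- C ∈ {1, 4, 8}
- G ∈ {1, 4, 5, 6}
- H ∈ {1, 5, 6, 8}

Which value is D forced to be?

9

The 8 variables draw from only 8 values {1, 2, 3, 4, 5, 6, 8, 9}, so each is used; only A can be 2, hence A = 2.
The 7 still-open variables draw from only 7 values {1, 3, 4, 5, 6, 8, 9}, so each is used; only F can be 3, hence F = 3.
Among the 6 still-open variables, 9 fits only D (and all 6 values in {1, 4, 5, 6, 8, 9} must be used), so D = 9.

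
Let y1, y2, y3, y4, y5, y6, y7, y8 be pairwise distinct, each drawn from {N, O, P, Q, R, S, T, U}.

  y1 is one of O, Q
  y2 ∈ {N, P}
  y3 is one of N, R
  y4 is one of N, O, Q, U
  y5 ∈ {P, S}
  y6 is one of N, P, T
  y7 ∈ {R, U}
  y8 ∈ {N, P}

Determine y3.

R

The 8 variables draw from only 8 values {N, O, P, Q, R, S, T, U}, so each is used; only y5 can be S, hence y5 = S.
The 7 still-open variables together cover exactly {N, O, P, Q, R, T, U} — 7 values for 7 variables — and T appears only in y6's list, so y6 = T.
The 2 variables y2 and y8 are confined to {N, P}, which locks those values in; drop them from y3, y4.
So y3 = R.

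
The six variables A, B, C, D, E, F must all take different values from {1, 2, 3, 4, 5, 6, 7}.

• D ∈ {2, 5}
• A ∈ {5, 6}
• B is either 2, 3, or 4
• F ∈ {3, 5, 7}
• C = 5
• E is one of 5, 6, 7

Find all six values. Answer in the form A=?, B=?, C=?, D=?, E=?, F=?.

C has just one choice, so C = 5. So A, D, E, F can't be 5.
D must be 2 (only option left). Strike 2 from B.
That leaves A = 6. Remove 6 from E.
E has just one choice, so E = 7. Eliminate 7 elsewhere: F.
F must be 3 (only option left). Strike 3 from B.
B has just one choice, so B = 4.

A=6, B=4, C=5, D=2, E=7, F=3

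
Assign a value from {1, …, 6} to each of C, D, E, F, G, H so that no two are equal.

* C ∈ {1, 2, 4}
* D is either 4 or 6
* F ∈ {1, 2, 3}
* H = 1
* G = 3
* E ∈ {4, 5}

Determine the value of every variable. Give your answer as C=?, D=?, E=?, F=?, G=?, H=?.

C=4, D=6, E=5, F=2, G=3, H=1

G's domain is down to {3}, so G = 3. So F can't be 3.
That leaves H = 1. Eliminate 1 elsewhere: C, F.
That leaves F = 2. Remove 2 from C.
C's domain is down to {4}, so C = 4. Eliminate 4 elsewhere: D, E.
D's domain is down to {6}, so D = 6.
E's domain is down to {5}, so E = 5.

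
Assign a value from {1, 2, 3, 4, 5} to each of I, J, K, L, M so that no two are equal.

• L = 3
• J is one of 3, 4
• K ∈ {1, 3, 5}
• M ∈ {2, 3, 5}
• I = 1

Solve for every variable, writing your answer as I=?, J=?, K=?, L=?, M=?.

I=1, J=4, K=5, L=3, M=2

I must be 1 (only option left). Remove 1 from K.
L's domain is down to {3}, so L = 3. Eliminate 3 elsewhere: J, K, M.
J must be 4 (only option left).
K must be 5 (only option left). So M can't be 5.
M has just one choice, so M = 2.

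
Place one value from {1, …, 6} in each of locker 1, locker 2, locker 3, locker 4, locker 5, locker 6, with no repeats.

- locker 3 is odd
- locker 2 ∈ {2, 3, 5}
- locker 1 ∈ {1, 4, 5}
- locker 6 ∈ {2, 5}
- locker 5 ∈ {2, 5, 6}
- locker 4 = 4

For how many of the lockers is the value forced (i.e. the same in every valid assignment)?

2

locker 4's domain is down to {4}, so locker 4 = 4. Remove 4 from locker 1.
Among the 5 still-open variables, 6 fits only locker 5 (and all 5 values in {1, 2, 3, 5, 6} must be used), so locker 5 = 6.
Determined: locker 4=4, locker 5=6. The other lockers each still have more than one consistent value. That makes 2.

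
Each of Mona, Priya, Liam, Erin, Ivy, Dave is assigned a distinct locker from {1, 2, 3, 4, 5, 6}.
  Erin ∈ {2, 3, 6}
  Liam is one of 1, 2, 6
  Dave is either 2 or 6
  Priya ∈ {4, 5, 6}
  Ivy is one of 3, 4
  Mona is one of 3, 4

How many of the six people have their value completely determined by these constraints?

2

The 6 variables draw from only 6 values {1, 2, 3, 4, 5, 6}, so each is used; only Liam can be 1, hence Liam = 1.
Among the 5 still-open variables, 5 fits only Priya (and all 5 values in {2, 3, 4, 5, 6} must be used), so Priya = 5.
Mona and Ivy between them cover only {3, 4} — a naked pair. Remove those values from Erin.
Determined: Priya=5, Liam=1. The other people each still have more than one consistent value. That makes 2.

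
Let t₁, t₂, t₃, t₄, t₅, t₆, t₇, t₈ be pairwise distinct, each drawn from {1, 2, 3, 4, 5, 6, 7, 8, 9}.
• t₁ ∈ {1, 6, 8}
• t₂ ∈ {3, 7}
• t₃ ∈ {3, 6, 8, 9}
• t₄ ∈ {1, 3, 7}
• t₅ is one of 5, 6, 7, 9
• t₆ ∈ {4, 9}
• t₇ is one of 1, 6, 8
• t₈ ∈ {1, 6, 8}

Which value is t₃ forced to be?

9

Among the 8 variables, 4 fits only t₆ (and all 8 values in {1, 3, 4, 5, 6, 7, 8, 9} must be used), so t₆ = 4.
The 7 still-open variables draw from only 7 values {1, 3, 5, 6, 7, 8, 9}, so each is used; only t₅ can be 5, hence t₅ = 5.
Among the 6 still-open variables, 9 fits only t₃ (and all 6 values in {1, 3, 6, 7, 8, 9} must be used), so t₃ = 9.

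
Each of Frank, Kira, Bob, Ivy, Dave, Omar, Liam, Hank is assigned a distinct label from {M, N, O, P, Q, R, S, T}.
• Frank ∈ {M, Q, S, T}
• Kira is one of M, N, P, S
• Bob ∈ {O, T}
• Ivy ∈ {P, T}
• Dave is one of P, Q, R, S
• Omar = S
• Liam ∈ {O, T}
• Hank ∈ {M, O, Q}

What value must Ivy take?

Omar's domain is down to {S}, so Omar = S. Remove S from Frank, Kira, Dave.
The 7 still-open variables together cover exactly {M, N, O, P, Q, R, T} — 7 values for 7 variables — and N appears only in Kira's list, so Kira = N.
Among the 6 still-open variables, R fits only Dave (and all 6 values in {M, O, P, Q, R, T} must be used), so Dave = R.
Among the 5 still-open variables, P fits only Ivy (and all 5 values in {M, O, P, Q, T} must be used), so Ivy = P.

P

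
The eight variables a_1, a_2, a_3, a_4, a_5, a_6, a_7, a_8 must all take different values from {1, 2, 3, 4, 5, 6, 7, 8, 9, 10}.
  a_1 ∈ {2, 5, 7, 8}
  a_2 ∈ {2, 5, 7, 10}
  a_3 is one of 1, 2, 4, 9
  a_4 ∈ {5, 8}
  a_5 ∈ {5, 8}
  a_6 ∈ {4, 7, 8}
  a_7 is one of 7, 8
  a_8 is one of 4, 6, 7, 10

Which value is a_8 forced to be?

6

a_4 and a_5 between them cover only {5, 8} — a naked pair. Remove those values from a_1, a_2, a_6, a_7.
a_7 must be 7 (only option left). Remove 7 from a_1, a_2, a_6, a_8.
a_1 must be 2 (only option left). Remove 2 from a_2, a_3.
That leaves a_2 = 10. Remove 10 from a_8.
That leaves a_6 = 4. So a_3, a_8 can't be 4.
So a_8 = 6.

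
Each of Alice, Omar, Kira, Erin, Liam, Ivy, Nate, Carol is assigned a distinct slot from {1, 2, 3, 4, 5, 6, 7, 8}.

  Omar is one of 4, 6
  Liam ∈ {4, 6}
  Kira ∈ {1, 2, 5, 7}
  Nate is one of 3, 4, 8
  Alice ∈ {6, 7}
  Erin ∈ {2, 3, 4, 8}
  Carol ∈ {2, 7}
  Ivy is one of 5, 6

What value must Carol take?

The 8 variables draw from only 8 values {1, 2, 3, 4, 5, 6, 7, 8}, so each is used; only Kira can be 1, hence Kira = 1.
Among the 7 still-open variables, 5 fits only Ivy (and all 7 values in {2, 3, 4, 5, 6, 7, 8} must be used), so Ivy = 5.
Omar and Liam share exactly the 2 values {4, 6}; by pigeonhole those values go to them, so strike 4, 6 from Alice, Erin, Nate.
Alice's domain is down to {7}, so Alice = 7. Remove 7 from Carol.
So Carol = 2.

2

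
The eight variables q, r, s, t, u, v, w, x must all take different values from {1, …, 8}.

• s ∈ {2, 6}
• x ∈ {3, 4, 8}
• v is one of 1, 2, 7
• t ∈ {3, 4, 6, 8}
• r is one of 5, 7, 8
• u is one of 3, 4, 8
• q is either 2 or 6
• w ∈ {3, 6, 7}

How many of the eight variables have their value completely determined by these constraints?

The 8 variables together cover exactly {1, 2, 3, 4, 5, 6, 7, 8} — 8 values for 8 variables — and 1 appears only in v's list, so v = 1.
The 7 still-open variables together cover exactly {2, 3, 4, 5, 6, 7, 8} — 7 values for 7 variables — and 5 appears only in r's list, so r = 5.
Among the 6 still-open variables, 7 fits only w (and all 6 values in {2, 3, 4, 6, 7, 8} must be used), so w = 7.
q and s share exactly the 2 values {2, 6}; by pigeonhole those values go to them, so strike 2, 6 from t.
Determined: r=5, v=1, w=7. The other variables each still have more than one consistent value. That makes 3.

3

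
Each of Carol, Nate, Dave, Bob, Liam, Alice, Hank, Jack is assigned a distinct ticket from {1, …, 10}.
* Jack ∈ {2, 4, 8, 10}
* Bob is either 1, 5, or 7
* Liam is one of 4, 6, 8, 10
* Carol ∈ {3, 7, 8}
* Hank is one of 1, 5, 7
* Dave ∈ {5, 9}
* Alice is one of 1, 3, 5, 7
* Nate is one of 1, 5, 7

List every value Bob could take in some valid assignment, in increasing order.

Nate, Bob, Hank between them cover only {1, 5, 7} — a naked triple. Remove those values from Carol, Dave, Alice.
Dave has just one choice, so Dave = 9.
Alice must be 3 (only option left). So Carol can't be 3.
Carol's domain is down to {8}, so Carol = 8. So Liam, Jack can't be 8.
No further eliminations apply; Bob can still be any of 1, 5, 7.

1, 5, 7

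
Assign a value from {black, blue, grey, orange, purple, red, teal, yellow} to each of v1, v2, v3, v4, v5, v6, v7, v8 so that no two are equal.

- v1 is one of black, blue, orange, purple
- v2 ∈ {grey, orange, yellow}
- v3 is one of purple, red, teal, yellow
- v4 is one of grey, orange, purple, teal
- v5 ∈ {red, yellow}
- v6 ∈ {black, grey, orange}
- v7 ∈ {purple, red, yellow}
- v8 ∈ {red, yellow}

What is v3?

teal

The 8 variables together cover exactly {black, blue, grey, orange, purple, red, teal, yellow} — 8 values for 8 variables — and blue appears only in v1's list, so v1 = blue.
Among the 7 still-open variables, black fits only v6 (and all 7 values in {black, grey, orange, purple, red, teal, yellow} must be used), so v6 = black.
v5 and v8 between them cover only {red, yellow} — a naked pair. Remove those values from v2, v3, v7.
v7 has just one choice, so v7 = purple. Eliminate purple elsewhere: v3, v4.
So v3 = teal.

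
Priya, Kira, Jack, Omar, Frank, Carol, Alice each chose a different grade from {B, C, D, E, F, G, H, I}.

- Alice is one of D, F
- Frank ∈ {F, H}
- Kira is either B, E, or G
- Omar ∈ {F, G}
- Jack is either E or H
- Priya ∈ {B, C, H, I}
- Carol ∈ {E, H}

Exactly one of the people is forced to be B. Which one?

Jack and Carol share exactly the 2 values {E, H}; by pigeonhole those values go to them, so strike E, H from Priya, Kira, Frank.
Frank's domain is down to {F}, so Frank = F. Eliminate F elsewhere: Omar, Alice.
Alice has just one choice, so Alice = D.
Omar has just one choice, so Omar = G. Eliminate G elsewhere: Kira.
So B goes to Kira.

Kira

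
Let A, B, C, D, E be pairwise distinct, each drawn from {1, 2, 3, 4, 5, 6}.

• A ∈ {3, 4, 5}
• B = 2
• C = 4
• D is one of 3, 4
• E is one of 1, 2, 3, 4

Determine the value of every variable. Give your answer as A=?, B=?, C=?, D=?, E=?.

A=5, B=2, C=4, D=3, E=1

B has just one choice, so B = 2. Remove 2 from E.
That leaves C = 4. Strike 4 from A, D, E.
That leaves D = 3. So A, E can't be 3.
E's domain is down to {1}, so E = 1.
A's domain is down to {5}, so A = 5.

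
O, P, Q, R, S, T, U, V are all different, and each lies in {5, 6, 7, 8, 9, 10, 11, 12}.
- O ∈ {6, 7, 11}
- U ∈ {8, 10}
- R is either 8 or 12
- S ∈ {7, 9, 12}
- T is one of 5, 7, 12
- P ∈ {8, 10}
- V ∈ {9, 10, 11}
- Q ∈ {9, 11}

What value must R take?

Among the 8 variables, 5 fits only T (and all 8 values in {5, 6, 7, 8, 9, 10, 11, 12} must be used), so T = 5.
The 7 still-open variables together cover exactly {6, 7, 8, 9, 10, 11, 12} — 7 values for 7 variables — and 6 appears only in O's list, so O = 6.
The 6 still-open variables together cover exactly {7, 8, 9, 10, 11, 12} — 6 values for 6 variables — and 7 appears only in S's list, so S = 7.
The 5 still-open variables draw from only 5 values {8, 9, 10, 11, 12}, so each is used; only R can be 12, hence R = 12.

12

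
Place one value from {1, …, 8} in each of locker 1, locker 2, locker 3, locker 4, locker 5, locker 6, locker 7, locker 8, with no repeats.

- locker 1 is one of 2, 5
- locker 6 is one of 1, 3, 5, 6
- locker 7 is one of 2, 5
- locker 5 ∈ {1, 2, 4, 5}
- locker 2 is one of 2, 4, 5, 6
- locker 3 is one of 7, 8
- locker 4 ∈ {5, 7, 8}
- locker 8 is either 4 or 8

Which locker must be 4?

The 8 variables draw from only 8 values {1, 2, 3, 4, 5, 6, 7, 8}, so each is used; only locker 6 can be 3, hence locker 6 = 3.
Among the 7 still-open variables, 1 fits only locker 5 (and all 7 values in {1, 2, 4, 5, 6, 7, 8} must be used), so locker 5 = 1.
The 6 still-open variables draw from only 6 values {2, 4, 5, 6, 7, 8}, so each is used; only locker 2 can be 6, hence locker 2 = 6.
Among the 5 still-open variables, 4 fits only locker 8 (and all 5 values in {2, 4, 5, 7, 8} must be used), so locker 8 = 4.

locker 8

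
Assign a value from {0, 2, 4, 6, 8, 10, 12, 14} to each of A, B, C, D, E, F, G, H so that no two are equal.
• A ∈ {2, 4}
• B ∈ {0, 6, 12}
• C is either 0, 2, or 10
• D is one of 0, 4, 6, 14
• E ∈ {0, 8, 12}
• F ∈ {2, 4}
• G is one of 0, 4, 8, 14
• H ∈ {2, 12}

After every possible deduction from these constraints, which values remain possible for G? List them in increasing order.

0, 8, 14

Among the 8 variables, 10 fits only C (and all 8 values in {0, 2, 4, 6, 8, 10, 12, 14} must be used), so C = 10.
A and F between them cover only {2, 4} — a naked pair. Remove those values from D, G, H.
That leaves H = 12. Remove 12 from B, E.
No further eliminations apply; G can still be any of 0, 8, 14.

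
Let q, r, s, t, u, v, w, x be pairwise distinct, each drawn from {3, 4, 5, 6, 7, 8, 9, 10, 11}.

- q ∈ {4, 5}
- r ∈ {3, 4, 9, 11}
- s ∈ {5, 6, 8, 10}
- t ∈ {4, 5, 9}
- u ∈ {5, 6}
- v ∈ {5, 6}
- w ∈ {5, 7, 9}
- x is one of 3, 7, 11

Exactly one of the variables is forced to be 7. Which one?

u and v between them cover only {5, 6} — a naked pair. Remove those values from q, s, t, w.
q's domain is down to {4}, so q = 4. Eliminate 4 elsewhere: r, t.
That leaves t = 9. So r, w can't be 9.
So 7 goes to w.

w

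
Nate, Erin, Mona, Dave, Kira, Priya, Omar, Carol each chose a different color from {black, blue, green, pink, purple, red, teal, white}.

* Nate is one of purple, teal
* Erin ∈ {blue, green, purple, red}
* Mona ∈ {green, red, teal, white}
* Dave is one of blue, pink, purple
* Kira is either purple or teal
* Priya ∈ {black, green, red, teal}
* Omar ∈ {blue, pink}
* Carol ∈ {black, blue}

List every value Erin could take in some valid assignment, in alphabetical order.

The 8 variables together cover exactly {black, blue, green, pink, purple, red, teal, white} — 8 values for 8 variables — and white appears only in Mona's list, so Mona = white.
Nate and Kira between them cover only {purple, teal} — a naked pair. Remove those values from Erin, Dave, Priya.
The 2 variables Dave and Omar are confined to {blue, pink}, which locks those values in; drop them from Erin, Carol.
Carol must be black (only option left). Strike black from Priya.
No further eliminations apply; Erin can still be any of green, red.

green, red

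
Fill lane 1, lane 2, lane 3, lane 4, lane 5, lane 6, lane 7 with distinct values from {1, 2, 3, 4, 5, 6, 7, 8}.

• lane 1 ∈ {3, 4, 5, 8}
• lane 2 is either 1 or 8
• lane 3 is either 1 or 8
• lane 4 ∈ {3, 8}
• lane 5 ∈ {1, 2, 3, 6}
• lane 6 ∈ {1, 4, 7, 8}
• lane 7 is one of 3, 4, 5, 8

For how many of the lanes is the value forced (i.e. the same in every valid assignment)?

2

lane 2 and lane 3 between them cover only {1, 8} — a naked pair. Remove those values from lane 1, lane 4, lane 5, lane 6, lane 7.
lane 4 has just one choice, so lane 4 = 3. Strike 3 from lane 1, lane 5, lane 7.
lane 1 and lane 7 share exactly the 2 values {4, 5}; by pigeonhole those values go to them, so strike 4, 5 from lane 6.
lane 6's domain is down to {7}, so lane 6 = 7.
Determined: lane 4=3, lane 6=7. The other lanes each still have more than one consistent value. That makes 2.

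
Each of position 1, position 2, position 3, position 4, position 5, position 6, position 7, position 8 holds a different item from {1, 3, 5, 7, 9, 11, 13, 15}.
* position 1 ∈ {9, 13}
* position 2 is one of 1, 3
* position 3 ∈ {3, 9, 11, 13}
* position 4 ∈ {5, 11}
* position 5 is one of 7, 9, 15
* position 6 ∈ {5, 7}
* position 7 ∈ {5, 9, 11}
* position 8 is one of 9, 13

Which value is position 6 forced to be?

The 8 variables together cover exactly {1, 3, 5, 7, 9, 11, 13, 15} — 8 values for 8 variables — and 1 appears only in position 2's list, so position 2 = 1.
The 7 still-open variables draw from only 7 values {3, 5, 7, 9, 11, 13, 15}, so each is used; only position 3 can be 3, hence position 3 = 3.
Among the 6 still-open variables, 15 fits only position 5 (and all 6 values in {5, 7, 9, 11, 13, 15} must be used), so position 5 = 15.
Among the 5 still-open variables, 7 fits only position 6 (and all 5 values in {5, 7, 9, 11, 13} must be used), so position 6 = 7.

7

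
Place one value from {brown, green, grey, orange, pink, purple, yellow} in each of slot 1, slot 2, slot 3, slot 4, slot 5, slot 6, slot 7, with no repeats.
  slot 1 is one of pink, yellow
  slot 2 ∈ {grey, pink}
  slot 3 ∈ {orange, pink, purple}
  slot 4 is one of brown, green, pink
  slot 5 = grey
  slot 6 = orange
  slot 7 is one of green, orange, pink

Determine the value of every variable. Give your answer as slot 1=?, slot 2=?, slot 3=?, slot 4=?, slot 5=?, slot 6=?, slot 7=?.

slot 5's domain is down to {grey}, so slot 5 = grey. Eliminate grey elsewhere: slot 2.
That leaves slot 6 = orange. Eliminate orange elsewhere: slot 3, slot 7.
slot 2 has just one choice, so slot 2 = pink. So slot 1, slot 3, slot 4, slot 7 can't be pink.
slot 3's domain is down to {purple}, so slot 3 = purple.
slot 7 must be green (only option left). Remove green from slot 4.
slot 1 has just one choice, so slot 1 = yellow.
slot 4 must be brown (only option left).

slot 1=yellow, slot 2=pink, slot 3=purple, slot 4=brown, slot 5=grey, slot 6=orange, slot 7=green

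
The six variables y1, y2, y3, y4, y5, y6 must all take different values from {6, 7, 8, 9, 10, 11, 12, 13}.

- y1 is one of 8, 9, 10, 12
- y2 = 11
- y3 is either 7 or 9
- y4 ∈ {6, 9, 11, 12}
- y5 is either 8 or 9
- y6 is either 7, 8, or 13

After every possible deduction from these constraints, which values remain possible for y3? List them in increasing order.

7, 9

y2's domain is down to {11}, so y2 = 11. So y4 can't be 11.
No further eliminations apply; y3 can still be any of 7, 9.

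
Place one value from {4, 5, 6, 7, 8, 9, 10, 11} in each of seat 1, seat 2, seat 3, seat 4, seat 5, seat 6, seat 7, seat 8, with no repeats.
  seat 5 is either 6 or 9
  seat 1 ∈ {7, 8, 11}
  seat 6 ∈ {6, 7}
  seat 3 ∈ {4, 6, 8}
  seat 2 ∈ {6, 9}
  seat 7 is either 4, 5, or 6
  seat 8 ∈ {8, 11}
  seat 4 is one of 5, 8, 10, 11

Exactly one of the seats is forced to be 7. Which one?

The 8 variables together cover exactly {4, 5, 6, 7, 8, 9, 10, 11} — 8 values for 8 variables — and 10 appears only in seat 4's list, so seat 4 = 10.
The 7 still-open variables together cover exactly {4, 5, 6, 7, 8, 9, 11} — 7 values for 7 variables — and 5 appears only in seat 7's list, so seat 7 = 5.
The 6 still-open variables draw from only 6 values {4, 6, 7, 8, 9, 11}, so each is used; only seat 3 can be 4, hence seat 3 = 4.
seat 2 and seat 5 between them cover only {6, 9} — a naked pair. Remove those values from seat 6.
So 7 goes to seat 6.

seat 6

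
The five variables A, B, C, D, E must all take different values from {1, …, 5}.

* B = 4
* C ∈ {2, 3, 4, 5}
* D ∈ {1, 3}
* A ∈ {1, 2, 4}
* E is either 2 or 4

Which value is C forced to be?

5

B has just one choice, so B = 4. Strike 4 from A, C, E.
E has just one choice, so E = 2. Eliminate 2 elsewhere: A, C.
A has just one choice, so A = 1. So D can't be 1.
D's domain is down to {3}, so D = 3. Eliminate 3 elsewhere: C.
So C = 5.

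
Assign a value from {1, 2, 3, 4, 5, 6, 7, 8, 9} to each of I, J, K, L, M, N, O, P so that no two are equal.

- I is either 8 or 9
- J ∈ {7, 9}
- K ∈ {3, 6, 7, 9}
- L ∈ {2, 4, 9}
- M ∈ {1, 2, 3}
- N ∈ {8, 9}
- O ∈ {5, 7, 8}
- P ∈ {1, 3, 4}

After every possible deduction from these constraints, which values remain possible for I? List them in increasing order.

I and N between them cover only {8, 9} — a naked pair. Remove those values from J, K, L, O.
J has just one choice, so J = 7. Eliminate 7 elsewhere: K, O.
O must be 5 (only option left).
No further eliminations apply; I can still be any of 8, 9.

8, 9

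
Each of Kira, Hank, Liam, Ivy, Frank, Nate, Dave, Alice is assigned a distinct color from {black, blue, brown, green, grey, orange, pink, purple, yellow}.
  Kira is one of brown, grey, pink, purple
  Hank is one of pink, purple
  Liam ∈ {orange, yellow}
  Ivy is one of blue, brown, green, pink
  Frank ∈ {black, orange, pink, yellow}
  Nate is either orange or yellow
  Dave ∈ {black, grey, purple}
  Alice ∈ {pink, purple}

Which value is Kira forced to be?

Hank and Alice between them cover only {pink, purple} — a naked pair. Remove those values from Kira, Ivy, Frank, Dave.
Liam and Nate share exactly the 2 values {orange, yellow}; by pigeonhole those values go to them, so strike orange, yellow from Frank.
Frank has just one choice, so Frank = black. Strike black from Dave.
That leaves Dave = grey. Eliminate grey elsewhere: Kira.
So Kira = brown.

brown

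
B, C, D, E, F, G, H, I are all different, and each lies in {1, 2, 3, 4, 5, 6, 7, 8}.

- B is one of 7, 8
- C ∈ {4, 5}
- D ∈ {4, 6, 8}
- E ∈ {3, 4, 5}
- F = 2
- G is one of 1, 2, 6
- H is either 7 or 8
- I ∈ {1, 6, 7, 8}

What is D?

F's domain is down to {2}, so F = 2. Strike 2 from G.
Among the 7 still-open variables, 3 fits only E (and all 7 values in {1, 3, 4, 5, 6, 7, 8} must be used), so E = 3.
The 6 still-open variables together cover exactly {1, 4, 5, 6, 7, 8} — 6 values for 6 variables — and 5 appears only in C's list, so C = 5.
The 5 still-open variables draw from only 5 values {1, 4, 6, 7, 8}, so each is used; only D can be 4, hence D = 4.

4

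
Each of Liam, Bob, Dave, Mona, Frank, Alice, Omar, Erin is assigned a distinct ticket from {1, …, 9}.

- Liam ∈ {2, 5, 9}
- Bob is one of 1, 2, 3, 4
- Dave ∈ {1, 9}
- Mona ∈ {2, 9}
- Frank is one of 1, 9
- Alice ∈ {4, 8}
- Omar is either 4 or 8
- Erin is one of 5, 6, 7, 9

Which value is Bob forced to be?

Dave and Frank between them cover only {1, 9} — a naked pair. Remove those values from Liam, Bob, Mona, Erin.
Mona has just one choice, so Mona = 2. Remove 2 from Liam, Bob.
Liam's domain is down to {5}, so Liam = 5. Eliminate 5 elsewhere: Erin.
Alice and Omar share exactly the 2 values {4, 8}; by pigeonhole those values go to them, so strike 4, 8 from Bob.
So Bob = 3.

3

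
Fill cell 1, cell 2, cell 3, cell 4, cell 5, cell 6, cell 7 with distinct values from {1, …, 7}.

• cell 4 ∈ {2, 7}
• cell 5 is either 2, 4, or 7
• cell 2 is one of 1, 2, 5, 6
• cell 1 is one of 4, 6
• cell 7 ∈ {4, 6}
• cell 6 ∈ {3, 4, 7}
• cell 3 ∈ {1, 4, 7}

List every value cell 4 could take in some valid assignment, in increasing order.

2, 7

Among the 7 variables, 3 fits only cell 6 (and all 7 values in {1, 2, 3, 4, 5, 6, 7} must be used), so cell 6 = 3.
The 6 still-open variables together cover exactly {1, 2, 4, 5, 6, 7} — 6 values for 6 variables — and 5 appears only in cell 2's list, so cell 2 = 5.
The 5 still-open variables draw from only 5 values {1, 2, 4, 6, 7}, so each is used; only cell 3 can be 1, hence cell 3 = 1.
cell 1 and cell 7 between them cover only {4, 6} — a naked pair. Remove those values from cell 5.
No further eliminations apply; cell 4 can still be any of 2, 7.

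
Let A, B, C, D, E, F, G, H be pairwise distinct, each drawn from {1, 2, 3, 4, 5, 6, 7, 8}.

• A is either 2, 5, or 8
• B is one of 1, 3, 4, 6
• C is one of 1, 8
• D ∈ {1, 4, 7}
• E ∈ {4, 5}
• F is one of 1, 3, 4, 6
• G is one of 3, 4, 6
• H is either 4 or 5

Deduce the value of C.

8

The 8 variables draw from only 8 values {1, 2, 3, 4, 5, 6, 7, 8}, so each is used; only A can be 2, hence A = 2.
The 7 still-open variables together cover exactly {1, 3, 4, 5, 6, 7, 8} — 7 values for 7 variables — and 7 appears only in D's list, so D = 7.
Among the 6 still-open variables, 8 fits only C (and all 6 values in {1, 3, 4, 5, 6, 8} must be used), so C = 8.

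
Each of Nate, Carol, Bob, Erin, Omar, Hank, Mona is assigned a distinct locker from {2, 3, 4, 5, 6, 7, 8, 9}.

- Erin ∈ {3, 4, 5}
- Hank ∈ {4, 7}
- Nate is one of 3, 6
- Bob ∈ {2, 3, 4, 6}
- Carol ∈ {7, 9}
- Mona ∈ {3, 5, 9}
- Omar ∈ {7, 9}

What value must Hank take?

4

The 7 variables together cover exactly {2, 3, 4, 5, 6, 7, 9} — 7 values for 7 variables — and 2 appears only in Bob's list, so Bob = 2.
Among the 6 still-open variables, 6 fits only Nate (and all 6 values in {3, 4, 5, 6, 7, 9} must be used), so Nate = 6.
The 2 variables Carol and Omar are confined to {7, 9}, which locks those values in; drop them from Hank, Mona.
So Hank = 4.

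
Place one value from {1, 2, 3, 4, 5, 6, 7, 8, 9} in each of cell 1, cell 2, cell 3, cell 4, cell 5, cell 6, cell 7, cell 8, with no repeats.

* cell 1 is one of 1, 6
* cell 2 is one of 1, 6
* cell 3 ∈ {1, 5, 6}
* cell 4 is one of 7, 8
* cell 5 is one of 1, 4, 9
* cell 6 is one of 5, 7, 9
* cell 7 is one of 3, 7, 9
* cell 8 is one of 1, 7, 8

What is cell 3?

5

Among the 8 variables, 3 fits only cell 7 (and all 8 values in {1, 3, 4, 5, 6, 7, 8, 9} must be used), so cell 7 = 3.
The 7 still-open variables draw from only 7 values {1, 4, 5, 6, 7, 8, 9}, so each is used; only cell 5 can be 4, hence cell 5 = 4.
The 6 still-open variables together cover exactly {1, 5, 6, 7, 8, 9} — 6 values for 6 variables — and 9 appears only in cell 6's list, so cell 6 = 9.
The 5 still-open variables together cover exactly {1, 5, 6, 7, 8} — 5 values for 5 variables — and 5 appears only in cell 3's list, so cell 3 = 5.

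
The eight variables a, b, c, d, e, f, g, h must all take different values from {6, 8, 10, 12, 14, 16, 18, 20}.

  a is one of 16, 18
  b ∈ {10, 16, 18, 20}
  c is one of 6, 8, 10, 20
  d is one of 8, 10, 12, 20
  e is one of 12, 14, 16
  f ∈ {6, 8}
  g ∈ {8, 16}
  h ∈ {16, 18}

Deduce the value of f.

6

The 8 variables together cover exactly {6, 8, 10, 12, 14, 16, 18, 20} — 8 values for 8 variables — and 14 appears only in e's list, so e = 14.
The 7 still-open variables together cover exactly {6, 8, 10, 12, 16, 18, 20} — 7 values for 7 variables — and 12 appears only in d's list, so d = 12.
a and h share exactly the 2 values {16, 18}; by pigeonhole those values go to them, so strike 16, 18 from b, g.
g must be 8 (only option left). Eliminate 8 elsewhere: c, f.
So f = 6.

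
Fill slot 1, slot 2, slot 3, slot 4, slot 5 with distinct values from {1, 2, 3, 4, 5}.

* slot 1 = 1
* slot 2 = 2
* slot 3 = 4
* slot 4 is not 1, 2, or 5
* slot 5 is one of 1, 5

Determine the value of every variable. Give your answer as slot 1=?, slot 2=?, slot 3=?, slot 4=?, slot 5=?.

slot 1=1, slot 2=2, slot 3=4, slot 4=3, slot 5=5

slot 1 has just one choice, so slot 1 = 1. Eliminate 1 elsewhere: slot 5.
slot 2 has just one choice, so slot 2 = 2.
slot 3 must be 4 (only option left). Strike 4 from slot 4.
slot 4 must be 3 (only option left).
slot 5 must be 5 (only option left).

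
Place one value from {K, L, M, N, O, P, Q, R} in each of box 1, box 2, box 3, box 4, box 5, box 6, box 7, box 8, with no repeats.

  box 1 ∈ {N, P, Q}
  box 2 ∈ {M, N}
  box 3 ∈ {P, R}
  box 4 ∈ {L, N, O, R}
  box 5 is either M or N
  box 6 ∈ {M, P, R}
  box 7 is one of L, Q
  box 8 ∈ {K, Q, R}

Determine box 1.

Q

The 8 variables together cover exactly {K, L, M, N, O, P, Q, R} — 8 values for 8 variables — and K appears only in box 8's list, so box 8 = K.
The 7 still-open variables together cover exactly {L, M, N, O, P, Q, R} — 7 values for 7 variables — and O appears only in box 4's list, so box 4 = O.
Among the 6 still-open variables, L fits only box 7 (and all 6 values in {L, M, N, P, Q, R} must be used), so box 7 = L.
Among the 5 still-open variables, Q fits only box 1 (and all 5 values in {M, N, P, Q, R} must be used), so box 1 = Q.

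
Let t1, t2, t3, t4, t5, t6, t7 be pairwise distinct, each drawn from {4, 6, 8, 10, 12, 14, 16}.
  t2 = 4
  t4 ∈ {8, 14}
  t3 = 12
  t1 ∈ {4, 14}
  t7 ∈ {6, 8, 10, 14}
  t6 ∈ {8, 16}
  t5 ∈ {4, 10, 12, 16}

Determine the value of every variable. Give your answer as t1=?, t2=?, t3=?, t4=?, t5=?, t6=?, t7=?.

t2 must be 4 (only option left). Strike 4 from t1, t5.
t3 has just one choice, so t3 = 12. Remove 12 from t5.
t1 must be 14 (only option left). Eliminate 14 elsewhere: t4, t7.
That leaves t4 = 8. Remove 8 from t6, t7.
t6 must be 16 (only option left). So t5 can't be 16.
That leaves t5 = 10. Strike 10 from t7.
That leaves t7 = 6.

t1=14, t2=4, t3=12, t4=8, t5=10, t6=16, t7=6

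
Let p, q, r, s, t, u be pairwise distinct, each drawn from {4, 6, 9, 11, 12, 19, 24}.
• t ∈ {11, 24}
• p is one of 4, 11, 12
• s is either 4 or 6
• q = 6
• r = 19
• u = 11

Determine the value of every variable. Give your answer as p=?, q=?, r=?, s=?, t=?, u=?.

p=12, q=6, r=19, s=4, t=24, u=11

q must be 6 (only option left). Eliminate 6 elsewhere: s.
r's domain is down to {19}, so r = 19.
That leaves s = 4. So p can't be 4.
u has just one choice, so u = 11. Remove 11 from p, t.
That leaves p = 12.
t has just one choice, so t = 24.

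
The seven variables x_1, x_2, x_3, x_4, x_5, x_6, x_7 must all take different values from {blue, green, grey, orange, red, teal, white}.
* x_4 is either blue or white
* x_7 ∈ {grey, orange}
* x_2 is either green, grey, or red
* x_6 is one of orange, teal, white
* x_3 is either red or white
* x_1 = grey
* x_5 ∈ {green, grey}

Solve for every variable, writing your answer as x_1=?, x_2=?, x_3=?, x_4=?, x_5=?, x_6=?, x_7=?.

x_1=grey, x_2=red, x_3=white, x_4=blue, x_5=green, x_6=teal, x_7=orange

x_1 must be grey (only option left). So x_2, x_5, x_7 can't be grey.
x_5 must be green (only option left). Eliminate green elsewhere: x_2.
x_7's domain is down to {orange}, so x_7 = orange. Remove orange from x_6.
x_2 has just one choice, so x_2 = red. So x_3 can't be red.
x_3 has just one choice, so x_3 = white. Remove white from x_4, x_6.
x_4 has just one choice, so x_4 = blue.
x_6 must be teal (only option left).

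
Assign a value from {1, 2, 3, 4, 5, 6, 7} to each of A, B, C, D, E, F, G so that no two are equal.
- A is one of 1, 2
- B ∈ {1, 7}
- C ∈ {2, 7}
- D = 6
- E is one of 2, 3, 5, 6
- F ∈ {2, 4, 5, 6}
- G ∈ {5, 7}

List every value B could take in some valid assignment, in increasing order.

D has just one choice, so D = 6. Strike 6 from E, F.
The 6 still-open variables together cover exactly {1, 2, 3, 4, 5, 7} — 6 values for 6 variables — and 3 appears only in E's list, so E = 3.
The 5 still-open variables draw from only 5 values {1, 2, 4, 5, 7}, so each is used; only F can be 4, hence F = 4.
The 4 still-open variables together cover exactly {1, 2, 5, 7} — 4 values for 4 variables — and 5 appears only in G's list, so G = 5.
No further eliminations apply; B can still be any of 1, 7.

1, 7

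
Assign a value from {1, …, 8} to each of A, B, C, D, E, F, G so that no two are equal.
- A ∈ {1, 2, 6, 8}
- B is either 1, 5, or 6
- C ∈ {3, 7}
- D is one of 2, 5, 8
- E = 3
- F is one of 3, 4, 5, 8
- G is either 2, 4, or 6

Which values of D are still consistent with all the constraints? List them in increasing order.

2, 5, 8

E has just one choice, so E = 3. Remove 3 from C, F.
C must be 7 (only option left).
No further eliminations apply; D can still be any of 2, 5, 8.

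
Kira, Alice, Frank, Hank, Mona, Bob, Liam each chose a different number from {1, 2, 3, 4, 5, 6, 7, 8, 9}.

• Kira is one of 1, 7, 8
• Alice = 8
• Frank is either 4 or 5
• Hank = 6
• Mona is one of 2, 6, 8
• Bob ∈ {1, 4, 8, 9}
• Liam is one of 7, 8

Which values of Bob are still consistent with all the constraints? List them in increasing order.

4, 9

Alice's domain is down to {8}, so Alice = 8. Remove 8 from Kira, Mona, Bob, Liam.
Hank has just one choice, so Hank = 6. Eliminate 6 elsewhere: Mona.
Mona's domain is down to {2}, so Mona = 2.
Liam has just one choice, so Liam = 7. Strike 7 from Kira.
That leaves Kira = 1. Eliminate 1 elsewhere: Bob.
No further eliminations apply; Bob can still be any of 4, 9.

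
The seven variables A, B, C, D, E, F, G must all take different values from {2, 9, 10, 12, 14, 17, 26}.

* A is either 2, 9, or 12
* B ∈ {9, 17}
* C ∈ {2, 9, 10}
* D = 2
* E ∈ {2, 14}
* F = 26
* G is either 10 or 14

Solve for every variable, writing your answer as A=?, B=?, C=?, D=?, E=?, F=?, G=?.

D's domain is down to {2}, so D = 2. Remove 2 from A, C, E.
E must be 14 (only option left). Remove 14 from G.
F has just one choice, so F = 26.
G must be 10 (only option left). Eliminate 10 elsewhere: C.
C must be 9 (only option left). Eliminate 9 elsewhere: A, B.
That leaves A = 12.
B has just one choice, so B = 17.

A=12, B=17, C=9, D=2, E=14, F=26, G=10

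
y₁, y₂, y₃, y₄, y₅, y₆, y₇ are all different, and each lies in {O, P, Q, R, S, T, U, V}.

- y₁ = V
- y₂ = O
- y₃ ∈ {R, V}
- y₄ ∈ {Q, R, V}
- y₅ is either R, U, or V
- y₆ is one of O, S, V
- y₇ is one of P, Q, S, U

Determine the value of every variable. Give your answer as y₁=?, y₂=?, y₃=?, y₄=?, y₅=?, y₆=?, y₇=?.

y₁ must be V (only option left). Remove V from y₃, y₄, y₅, y₆.
y₂ has just one choice, so y₂ = O. So y₆ can't be O.
y₃'s domain is down to {R}, so y₃ = R. So y₄, y₅ can't be R.
y₄ must be Q (only option left). Remove Q from y₇.
That leaves y₅ = U. So y₇ can't be U.
y₆ must be S (only option left). Eliminate S elsewhere: y₇.
y₇'s domain is down to {P}, so y₇ = P.

y₁=V, y₂=O, y₃=R, y₄=Q, y₅=U, y₆=S, y₇=P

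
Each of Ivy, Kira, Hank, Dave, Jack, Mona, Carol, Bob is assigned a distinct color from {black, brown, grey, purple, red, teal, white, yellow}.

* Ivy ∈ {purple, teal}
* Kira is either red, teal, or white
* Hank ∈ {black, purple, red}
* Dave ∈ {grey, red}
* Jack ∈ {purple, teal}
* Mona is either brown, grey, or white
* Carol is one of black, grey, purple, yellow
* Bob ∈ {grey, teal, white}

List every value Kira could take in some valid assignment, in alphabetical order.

red, white

Among the 8 variables, brown fits only Mona (and all 8 values in {black, brown, grey, purple, red, teal, white, yellow} must be used), so Mona = brown.
Among the 7 still-open variables, yellow fits only Carol (and all 7 values in {black, grey, purple, red, teal, white, yellow} must be used), so Carol = yellow.
The 6 still-open variables together cover exactly {black, grey, purple, red, teal, white} — 6 values for 6 variables — and black appears only in Hank's list, so Hank = black.
Ivy and Jack between them cover only {purple, teal} — a naked pair. Remove those values from Kira, Bob.
No further eliminations apply; Kira can still be any of red, white.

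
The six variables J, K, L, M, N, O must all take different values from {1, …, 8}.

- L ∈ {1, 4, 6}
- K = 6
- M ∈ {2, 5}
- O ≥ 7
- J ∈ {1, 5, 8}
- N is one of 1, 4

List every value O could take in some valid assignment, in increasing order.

K's domain is down to {6}, so K = 6. Eliminate 6 elsewhere: L.
The 2 variables L and N are confined to {1, 4}, which locks those values in; drop them from J.
No further eliminations apply; O can still be any of 7, 8.

7, 8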